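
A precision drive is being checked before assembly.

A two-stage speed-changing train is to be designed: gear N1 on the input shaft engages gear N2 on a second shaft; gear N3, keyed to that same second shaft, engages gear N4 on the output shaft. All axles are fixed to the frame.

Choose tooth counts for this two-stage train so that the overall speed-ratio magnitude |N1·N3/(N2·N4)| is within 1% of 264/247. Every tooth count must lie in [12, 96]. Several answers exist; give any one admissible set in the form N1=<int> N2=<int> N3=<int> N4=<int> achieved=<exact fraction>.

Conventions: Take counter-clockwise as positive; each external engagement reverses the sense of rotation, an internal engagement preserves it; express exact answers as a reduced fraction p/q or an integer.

N1=12 N2=13 N3=22 N4=19 achieved=264/247

2-stage fixed-axis compound train for ratio 264/247
target = 264/247 in lowest terms: an exact hit needs N1·N3 = k·264 and N2·N4 = k·247 for one integer k, every count in [12, 96]; additionally prefer no 1:1 stage (N1 ≠ N2, N3 ≠ N4)
k = 1: N1·N3 = 264 = 12·22, N2·N4 = 247 = 13·19
achieved = 12·22/(13·19) = 264/247; |achieved − target| = 0 ≤ 66/6175 ✓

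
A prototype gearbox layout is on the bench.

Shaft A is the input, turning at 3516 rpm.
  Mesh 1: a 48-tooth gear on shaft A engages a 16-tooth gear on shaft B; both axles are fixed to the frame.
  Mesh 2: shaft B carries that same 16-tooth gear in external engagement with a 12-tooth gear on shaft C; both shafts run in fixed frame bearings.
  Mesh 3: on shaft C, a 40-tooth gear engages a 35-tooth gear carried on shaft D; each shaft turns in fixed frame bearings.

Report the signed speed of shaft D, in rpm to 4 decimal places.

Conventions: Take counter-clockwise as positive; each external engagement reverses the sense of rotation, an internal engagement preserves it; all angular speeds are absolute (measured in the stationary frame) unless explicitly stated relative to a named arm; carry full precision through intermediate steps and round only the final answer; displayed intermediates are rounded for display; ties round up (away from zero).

3-mesh fixed-axis compound train (all bearings frame-fixed)
mesh 1 [48T→16T]: ω = 3516.0000×48/16 = 10548.0000 rpm, sense flips to −
mesh 2 [16T→12T]: ω = 10548.0000×16/12 = 14064.0000 rpm, sense flips to +
mesh 3 [40T→35T]: ω = 14064.0000×40/35 = 16073.1429 rpm, sense flips to −
signed output speed = -16073.1429 rpm

-16073.1429 rpm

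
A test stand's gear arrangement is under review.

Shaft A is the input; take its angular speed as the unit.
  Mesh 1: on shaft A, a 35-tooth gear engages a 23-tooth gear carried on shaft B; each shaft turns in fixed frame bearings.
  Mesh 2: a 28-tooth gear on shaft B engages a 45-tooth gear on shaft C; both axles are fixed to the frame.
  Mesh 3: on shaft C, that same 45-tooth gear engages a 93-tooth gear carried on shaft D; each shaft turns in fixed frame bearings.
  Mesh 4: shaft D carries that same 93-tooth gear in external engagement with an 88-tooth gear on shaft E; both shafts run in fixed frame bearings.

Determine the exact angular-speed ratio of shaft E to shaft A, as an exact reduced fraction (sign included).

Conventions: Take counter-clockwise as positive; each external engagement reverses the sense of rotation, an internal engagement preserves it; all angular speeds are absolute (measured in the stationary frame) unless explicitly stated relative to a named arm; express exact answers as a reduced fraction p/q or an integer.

class = fixed-axis compound train [4 meshes; 4 ratios multiply, 4 sense flips]
mesh 1 [35T→23T]: running ratio 35/23, sense −
mesh 2 [28T→45T]: running ratio 196/207, sense +
mesh 3 [45T→93T]: running ratio 980/2139, sense −
mesh 4 [93T→88T]: running ratio 245/506, sense +
ω_out/ω_in = 245/506

245/506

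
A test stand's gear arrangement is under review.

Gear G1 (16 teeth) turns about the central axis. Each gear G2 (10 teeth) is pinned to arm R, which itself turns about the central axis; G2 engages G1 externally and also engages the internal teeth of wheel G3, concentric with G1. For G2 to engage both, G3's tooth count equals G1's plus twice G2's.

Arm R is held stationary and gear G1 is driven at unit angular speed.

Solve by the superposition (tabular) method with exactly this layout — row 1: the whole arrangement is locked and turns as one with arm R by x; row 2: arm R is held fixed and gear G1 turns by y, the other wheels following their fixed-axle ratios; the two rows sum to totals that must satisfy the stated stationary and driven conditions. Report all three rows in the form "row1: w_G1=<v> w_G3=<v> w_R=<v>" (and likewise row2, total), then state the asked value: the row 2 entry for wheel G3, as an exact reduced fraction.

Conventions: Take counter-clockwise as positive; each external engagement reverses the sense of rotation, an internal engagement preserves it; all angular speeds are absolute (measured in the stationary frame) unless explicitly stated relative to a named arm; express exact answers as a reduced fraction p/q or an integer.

row1: w_G1=0 w_G3=0 w_R=0
row2: w_G1=1 w_G3=-4/9 w_R=0
total: w_G1=1 w_G3=-4/9 w_R=0
asked value: -4/9

topology: planetary set — G1 16T / G2 10T / G3 36T, arm = carrier (Willis)
row 1 (train locked, turned with arm): all members turn x
row 2 — arm fixed, fixed-axis ratios: sun y, ring −(16/36)·y, arm 0
boundary: total ω_arm = x = 0 and total ω_sun = x + y = 1  ⇒  y = 1, x = 0
row 2 ring = −(16/36)·1 = -4/9
totals (row 1 + row 2): sun 0 + 1 = 1, ring 0 + (-4/9) = -4/9, arm 0 + 0 = 0
asked cell (row2, ring) = -4/9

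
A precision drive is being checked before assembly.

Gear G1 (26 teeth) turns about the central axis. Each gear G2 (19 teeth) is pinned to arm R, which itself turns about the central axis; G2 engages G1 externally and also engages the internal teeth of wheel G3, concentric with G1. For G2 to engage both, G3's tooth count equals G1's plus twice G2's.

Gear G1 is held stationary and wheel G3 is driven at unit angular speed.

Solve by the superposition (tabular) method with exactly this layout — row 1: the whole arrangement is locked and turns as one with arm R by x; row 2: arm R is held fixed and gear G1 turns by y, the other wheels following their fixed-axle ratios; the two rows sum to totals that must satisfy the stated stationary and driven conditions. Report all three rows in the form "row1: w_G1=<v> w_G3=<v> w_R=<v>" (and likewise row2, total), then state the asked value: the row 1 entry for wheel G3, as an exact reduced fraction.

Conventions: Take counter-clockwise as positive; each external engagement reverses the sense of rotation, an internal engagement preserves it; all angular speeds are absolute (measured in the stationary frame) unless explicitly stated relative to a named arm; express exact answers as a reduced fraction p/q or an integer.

topology: planetary set — G1 26T / G2 19T / G3 64T, arm = carrier (Willis)
row 1: whole set turns with the arm by x
row 2 — arm fixed, fixed-axis ratios: sun y, ring −(26/64)·y, arm 0
boundary: total ω_sun = x + y = 0 and total ω_ring = x − (26/64)·y = 1  ⇒  y = -32/45, x = 32/45
row 2 ring = −(26/64)·(-32/45) = 13/45
totals (row 1 + row 2): sun 32/45 + (-32/45) = 0, ring 32/45 + 13/45 = 1, arm 32/45 + 0 = 32/45
asked cell (row1, ring) = 32/45

row1: w_G1=32/45 w_G3=32/45 w_R=32/45
row2: w_G1=-32/45 w_G3=13/45 w_R=0
total: w_G1=0 w_G3=1 w_R=32/45
asked value: 32/45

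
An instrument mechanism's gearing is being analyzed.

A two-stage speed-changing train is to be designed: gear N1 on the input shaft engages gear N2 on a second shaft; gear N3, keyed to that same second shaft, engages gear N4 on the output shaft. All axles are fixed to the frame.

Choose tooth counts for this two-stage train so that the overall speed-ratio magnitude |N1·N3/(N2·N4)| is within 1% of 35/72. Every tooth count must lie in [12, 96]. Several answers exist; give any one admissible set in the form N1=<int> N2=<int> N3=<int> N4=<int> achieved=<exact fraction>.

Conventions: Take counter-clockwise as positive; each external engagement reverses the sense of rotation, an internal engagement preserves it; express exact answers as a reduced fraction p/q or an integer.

2-stage fixed-axis compound train for ratio 35/72
target = 35/72 in lowest terms: an exact hit needs N1·N3 = k·35 and N2·N4 = k·72 for one integer k, every count in [12, 96]; additionally prefer no 1:1 stage (N1 ≠ N2, N3 ≠ N4)
k = 1…5: no 1:1-free in-range split of k·35 and k·72 into factor pairs; take k = 6
k = 6: N1·N3 = 210 = 14·15, N2·N4 = 432 = 12·36
achieved = 14·15/(12·36) = 35/72; |achieved − target| = 0 ≤ 7/1440 ✓

N1=14 N2=12 N3=15 N4=36 achieved=35/72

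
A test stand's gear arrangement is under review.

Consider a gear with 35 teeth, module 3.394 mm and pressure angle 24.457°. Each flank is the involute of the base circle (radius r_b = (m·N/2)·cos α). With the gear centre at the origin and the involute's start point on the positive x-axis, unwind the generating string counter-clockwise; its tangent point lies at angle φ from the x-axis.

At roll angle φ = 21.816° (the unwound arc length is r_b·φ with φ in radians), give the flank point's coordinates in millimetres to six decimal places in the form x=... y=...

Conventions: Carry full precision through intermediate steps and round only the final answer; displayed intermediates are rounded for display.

x=57.843898 y=0.980501

topology: single-mesh involute geometry — m = 3.394, N = 35
pitch radius r_p = m·N/2 = 3.394·35/2 = 59.395000
base radius r_b = r_p·cos α = 59.395000·cos 24.457° = 54.065620
roll angle φ = 21.816° = 0.38076103 rad
x = r_b·(cos φ + φ·sin φ) = 57.843898
y = r_b·(sin φ − φ·cos φ) = 0.980501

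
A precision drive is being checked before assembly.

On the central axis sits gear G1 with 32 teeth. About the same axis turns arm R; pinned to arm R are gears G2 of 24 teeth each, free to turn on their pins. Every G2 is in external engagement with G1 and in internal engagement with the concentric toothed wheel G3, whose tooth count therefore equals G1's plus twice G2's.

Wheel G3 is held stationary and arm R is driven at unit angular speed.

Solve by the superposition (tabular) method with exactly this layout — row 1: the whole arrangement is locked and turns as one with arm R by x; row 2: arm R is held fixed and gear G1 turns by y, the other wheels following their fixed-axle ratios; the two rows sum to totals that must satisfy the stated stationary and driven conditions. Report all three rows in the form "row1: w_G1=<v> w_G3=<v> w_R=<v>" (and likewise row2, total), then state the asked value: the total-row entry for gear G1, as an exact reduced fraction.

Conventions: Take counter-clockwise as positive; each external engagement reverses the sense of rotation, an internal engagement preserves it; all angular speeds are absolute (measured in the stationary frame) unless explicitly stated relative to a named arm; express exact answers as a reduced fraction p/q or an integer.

recognized (axles ride arm R): planetary set, 32/24/80 teeth
row 1: whole set turns with the arm by x
row 2: sun turns y, ring = −(32/80)·y, arm 0
boundary: total ω_ring = x − (32/80)·y = 0 and total ω_arm = x = 1  ⇒  y = 5/2, x = 1
row 2 ring = −(32/80)·5/2 = -1
totals (row 1 + row 2): sun 1 + 5/2 = 7/2, ring 1 + (-1) = 0, arm 1 + 0 = 1
asked cell (total, sun) = 7/2

row1: w_G1=1 w_G3=1 w_R=1
row2: w_G1=5/2 w_G3=-1 w_R=0
total: w_G1=7/2 w_G3=0 w_R=1
asked value: 7/2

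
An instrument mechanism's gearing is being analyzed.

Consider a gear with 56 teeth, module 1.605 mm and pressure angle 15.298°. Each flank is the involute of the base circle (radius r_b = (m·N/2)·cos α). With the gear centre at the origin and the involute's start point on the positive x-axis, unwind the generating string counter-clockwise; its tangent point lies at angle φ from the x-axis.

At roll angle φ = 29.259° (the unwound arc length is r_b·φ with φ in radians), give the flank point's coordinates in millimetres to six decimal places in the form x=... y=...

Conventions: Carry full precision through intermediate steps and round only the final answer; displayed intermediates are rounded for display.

x=48.636530 y=1.874505

class = single-mesh tooth geometry [base-circle involute, m = 1.605, 56T]
pitch radius r_p = m·N/2 = 1.605·56/2 = 44.940000
base radius r_b = r_p·cos α = 44.940000·cos 15.298° = 43.347624
roll angle φ = 29.259° = 0.51066589 rad
x = r_b·(cos φ + φ·sin φ) = 48.636530
y = r_b·(sin φ − φ·cos φ) = 1.874505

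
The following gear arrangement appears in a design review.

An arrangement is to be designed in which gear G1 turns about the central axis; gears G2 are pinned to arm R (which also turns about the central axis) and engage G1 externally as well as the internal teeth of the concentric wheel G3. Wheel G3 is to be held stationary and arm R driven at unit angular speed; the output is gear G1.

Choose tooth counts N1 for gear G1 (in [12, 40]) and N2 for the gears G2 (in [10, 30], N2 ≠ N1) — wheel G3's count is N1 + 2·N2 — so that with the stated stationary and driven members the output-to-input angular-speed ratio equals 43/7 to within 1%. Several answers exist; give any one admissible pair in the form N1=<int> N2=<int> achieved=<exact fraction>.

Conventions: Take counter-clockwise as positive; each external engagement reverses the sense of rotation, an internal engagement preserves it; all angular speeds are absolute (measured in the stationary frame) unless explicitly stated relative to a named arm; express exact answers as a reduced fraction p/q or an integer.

N1=14 N2=29 achieved=43/7

planetary set to be sized for 43/7 (Willis relation)
Willis with ω_ring = 0: ω_sun/ω_arm = (N1+N3)/N1; set equal to 43/7  ⇒  N3/N1 = 43/7 − 1 = 36/7
N3 = N1 + 2·N2  ⇒  N2/N1 = (N3/N1 − 1)/2 = (36/7 − 1)/2 = 29/14
smallest multiple with N1 ≥ 12 and N2 ≥ 10: k = 1  ⇒  N1 = 1·14 = 14, N2 = 1·29 = 29 (N1 ≤ 40, N2 ≤ 30, N2 ≠ N1 ✓), N3 = 14 + 2·29 = 72
check: (N1+N3)/N1 with N1 = 14, N3 = 72 gives 43/7; |achieved − target| = 0 ≤ 43/700 ✓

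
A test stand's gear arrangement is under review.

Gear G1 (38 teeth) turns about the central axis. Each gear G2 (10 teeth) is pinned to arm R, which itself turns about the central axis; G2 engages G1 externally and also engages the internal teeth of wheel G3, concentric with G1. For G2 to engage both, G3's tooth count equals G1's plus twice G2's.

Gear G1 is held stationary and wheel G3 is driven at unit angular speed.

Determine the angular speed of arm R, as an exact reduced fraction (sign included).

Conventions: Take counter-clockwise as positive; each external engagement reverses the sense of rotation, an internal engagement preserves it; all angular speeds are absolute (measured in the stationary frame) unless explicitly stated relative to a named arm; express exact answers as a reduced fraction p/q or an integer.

29/48

recognized (axles ride arm R): planetary set, 38/10/58 teeth
ring teeth: 38 + 2·10 = 58
38(ω_sun−ω_arm) = −58(ω_ring−ω_arm),  ω_sun = 0, ω_ring = 1
38(0−ω_arm) = −58(1−ω_arm)  ⇒  96·ω_arm = 58  ⇒  ω_arm = 29/48
exact speed ratio = 29/48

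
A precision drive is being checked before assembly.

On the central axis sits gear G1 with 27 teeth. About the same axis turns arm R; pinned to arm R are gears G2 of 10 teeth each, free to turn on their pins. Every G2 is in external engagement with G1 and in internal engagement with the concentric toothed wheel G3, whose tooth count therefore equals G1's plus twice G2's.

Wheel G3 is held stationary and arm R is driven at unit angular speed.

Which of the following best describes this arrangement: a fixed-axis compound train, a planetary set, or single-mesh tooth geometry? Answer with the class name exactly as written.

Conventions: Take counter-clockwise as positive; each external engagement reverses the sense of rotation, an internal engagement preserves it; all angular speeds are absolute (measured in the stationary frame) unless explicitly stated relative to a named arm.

planetary set

topology: planetary set — G1 27T / G2 10T / G3 47T, arm = carrier (Willis)
classification: planetary set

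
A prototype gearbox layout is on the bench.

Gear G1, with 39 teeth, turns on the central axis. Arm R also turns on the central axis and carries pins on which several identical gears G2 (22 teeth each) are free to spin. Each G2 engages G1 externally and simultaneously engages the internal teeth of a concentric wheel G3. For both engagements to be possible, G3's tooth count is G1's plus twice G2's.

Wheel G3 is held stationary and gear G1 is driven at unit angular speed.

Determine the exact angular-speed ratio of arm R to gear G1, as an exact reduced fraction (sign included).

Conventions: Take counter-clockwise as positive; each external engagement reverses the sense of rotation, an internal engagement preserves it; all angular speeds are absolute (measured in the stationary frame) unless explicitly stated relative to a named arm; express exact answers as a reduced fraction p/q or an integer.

recognized (axles ride arm R): planetary set, 39/22/83 teeth
ring teeth: 39 + 2·22 = 83
39(ω_sun−ω_arm) = −83(ω_ring−ω_arm),  ω_ring = 0, ω_sun = 1
39(1−ω_arm) = −83(0−ω_arm)  ⇒  122·ω_arm = 39  ⇒  ω_arm = 39/122
ω_out/ω_in = 39/122

39/122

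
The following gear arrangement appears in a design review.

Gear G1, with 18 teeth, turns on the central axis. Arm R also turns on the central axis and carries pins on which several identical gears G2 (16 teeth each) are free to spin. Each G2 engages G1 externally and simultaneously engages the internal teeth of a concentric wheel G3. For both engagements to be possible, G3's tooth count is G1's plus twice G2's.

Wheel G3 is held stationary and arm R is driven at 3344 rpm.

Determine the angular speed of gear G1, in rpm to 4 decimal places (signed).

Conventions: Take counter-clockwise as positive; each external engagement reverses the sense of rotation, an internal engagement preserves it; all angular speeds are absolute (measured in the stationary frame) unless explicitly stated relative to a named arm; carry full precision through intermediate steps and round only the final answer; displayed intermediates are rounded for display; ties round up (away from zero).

class = planetary set [G3 = 18+2·16 = 50; Willis about the carrier]
normalise by the input: solve with ω_arm = 1, then scale by 3344 rpm
ring teeth: 18 + 2·16 = 50
18(ω_sun−ω_arm) = −50(ω_ring−ω_arm),  ω_ring = 0, ω_arm = 1
ω_sun = 1 − (50/18)(0−1) = 34/9
scale: ω_sun = 34/9 × 3344 rpm = +12632.8889 rpm

+12632.8889 rpm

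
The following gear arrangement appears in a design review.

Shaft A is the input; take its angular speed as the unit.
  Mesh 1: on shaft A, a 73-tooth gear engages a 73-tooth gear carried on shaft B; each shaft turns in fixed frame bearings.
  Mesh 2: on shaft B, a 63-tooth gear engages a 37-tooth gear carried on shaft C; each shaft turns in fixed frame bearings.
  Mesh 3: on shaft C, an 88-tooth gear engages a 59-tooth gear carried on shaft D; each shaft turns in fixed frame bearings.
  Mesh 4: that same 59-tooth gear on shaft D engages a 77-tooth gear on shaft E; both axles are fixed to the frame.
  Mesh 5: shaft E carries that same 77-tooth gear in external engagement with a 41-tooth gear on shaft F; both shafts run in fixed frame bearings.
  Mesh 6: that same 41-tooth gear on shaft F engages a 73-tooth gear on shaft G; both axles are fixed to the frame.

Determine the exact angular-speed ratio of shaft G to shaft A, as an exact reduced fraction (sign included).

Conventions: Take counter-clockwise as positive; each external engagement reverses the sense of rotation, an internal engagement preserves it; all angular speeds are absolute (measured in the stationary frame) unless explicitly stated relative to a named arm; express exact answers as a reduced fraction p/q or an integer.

5544/2701

class = fixed-axis compound train [6 meshes; 6 ratios multiply, 6 sense flips]
mesh 1 [73T→73T]: running ratio 1, sense −
mesh 2 [63T→37T]: running ratio 63/37, sense +
mesh 3 [88T→59T]: running ratio 5544/2183, sense −
mesh 4 [59T→77T]: running ratio 72/37, sense +
mesh 5 [77T→41T]: running ratio 5544/1517, sense −
mesh 6 [41T→73T]: running ratio 5544/2701, sense +
ω_out/ω_in = 5544/2701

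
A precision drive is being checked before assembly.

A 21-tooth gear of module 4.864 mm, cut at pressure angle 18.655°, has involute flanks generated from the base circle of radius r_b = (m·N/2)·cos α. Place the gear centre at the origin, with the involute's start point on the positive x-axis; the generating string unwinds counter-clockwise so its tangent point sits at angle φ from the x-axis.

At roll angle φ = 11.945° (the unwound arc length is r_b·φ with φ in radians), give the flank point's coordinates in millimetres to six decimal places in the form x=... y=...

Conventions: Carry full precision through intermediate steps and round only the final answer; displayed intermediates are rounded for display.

topology: single-mesh involute geometry — m = 4.864, N = 21
pitch radius r_p = m·N/2 = 4.864·21/2 = 51.072000
base radius r_b = r_p·cos α = 51.072000·cos 18.655° = 48.388769
roll angle φ = 11.945° = 0.20847958 rad
x = r_b·(cos φ + φ·sin φ) = 49.428948
y = r_b·(sin φ − φ·cos φ) = 0.145521

x=49.428948 y=0.145521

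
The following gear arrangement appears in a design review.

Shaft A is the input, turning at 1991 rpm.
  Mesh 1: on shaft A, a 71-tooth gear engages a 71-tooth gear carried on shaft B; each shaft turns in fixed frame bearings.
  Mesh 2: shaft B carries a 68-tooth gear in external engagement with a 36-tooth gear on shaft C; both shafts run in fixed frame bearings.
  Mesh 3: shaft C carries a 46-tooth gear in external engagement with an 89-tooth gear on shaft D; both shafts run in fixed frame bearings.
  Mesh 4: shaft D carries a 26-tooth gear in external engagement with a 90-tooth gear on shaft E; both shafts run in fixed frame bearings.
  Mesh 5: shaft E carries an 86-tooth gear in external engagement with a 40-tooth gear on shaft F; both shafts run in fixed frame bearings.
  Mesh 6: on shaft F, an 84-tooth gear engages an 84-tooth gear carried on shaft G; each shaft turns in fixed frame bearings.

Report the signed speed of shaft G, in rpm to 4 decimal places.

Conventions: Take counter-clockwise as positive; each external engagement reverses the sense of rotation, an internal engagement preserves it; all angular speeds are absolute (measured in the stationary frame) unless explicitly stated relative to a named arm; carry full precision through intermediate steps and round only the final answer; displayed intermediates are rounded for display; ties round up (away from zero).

+1207.2989 rpm

class = fixed-axis compound train [6 meshes; 6 ratios multiply, 6 sense flips]
mesh 1 [71T→71T]: ω = 1991.0000×71/71 = 1991.0000 rpm, sense flips to −
mesh 2 [68T→36T]: ω = 1991.0000×68/36 = 3760.7778 rpm, sense flips to +
mesh 3 [46T→89T]: ω = 3760.7778×46/89 = 1943.7728 rpm, sense flips to −
mesh 4 [26T→90T]: ω = 1943.7728×26/90 = 561.5344 rpm, sense flips to +
mesh 5 [86T→40T]: ω = 561.5344×86/40 = 1207.2989 rpm, sense flips to −
mesh 6 [84T→84T]: ω = 1207.2989×84/84 = 1207.2989 rpm, sense flips to +
signed output speed = +1207.2989 rpm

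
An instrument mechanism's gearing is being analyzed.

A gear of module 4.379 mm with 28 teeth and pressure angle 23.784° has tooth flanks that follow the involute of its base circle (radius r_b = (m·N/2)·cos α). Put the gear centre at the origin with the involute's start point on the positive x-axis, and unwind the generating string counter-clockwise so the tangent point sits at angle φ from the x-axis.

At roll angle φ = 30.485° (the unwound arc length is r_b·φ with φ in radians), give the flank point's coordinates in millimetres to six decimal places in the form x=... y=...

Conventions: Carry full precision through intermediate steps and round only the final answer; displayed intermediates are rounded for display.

x=63.486858 y=2.737683

topology: single-mesh involute geometry — m = 4.379, N = 28
pitch radius r_p = m·N/2 = 4.379·28/2 = 61.306000
base radius r_b = r_p·cos α = 61.306000·cos 23.784° = 56.099424
roll angle φ = 30.485° = 0.53206362 rad
x = r_b·(cos φ + φ·sin φ) = 63.486858
y = r_b·(sin φ − φ·cos φ) = 2.737683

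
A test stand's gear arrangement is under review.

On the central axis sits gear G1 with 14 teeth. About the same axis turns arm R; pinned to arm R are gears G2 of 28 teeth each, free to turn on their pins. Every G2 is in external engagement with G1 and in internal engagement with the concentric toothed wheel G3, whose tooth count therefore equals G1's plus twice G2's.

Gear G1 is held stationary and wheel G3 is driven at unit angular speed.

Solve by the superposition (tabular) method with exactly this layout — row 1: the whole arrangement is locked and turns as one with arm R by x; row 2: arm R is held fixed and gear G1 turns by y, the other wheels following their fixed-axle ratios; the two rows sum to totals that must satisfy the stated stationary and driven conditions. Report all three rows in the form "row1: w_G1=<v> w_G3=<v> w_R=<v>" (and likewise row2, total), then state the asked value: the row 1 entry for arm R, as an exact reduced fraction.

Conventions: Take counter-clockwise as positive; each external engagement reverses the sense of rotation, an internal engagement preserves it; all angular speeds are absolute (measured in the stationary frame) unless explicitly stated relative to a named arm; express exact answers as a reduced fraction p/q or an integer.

row1: w_G1=5/6 w_G3=5/6 w_R=5/6
row2: w_G1=-5/6 w_G3=1/6 w_R=0
total: w_G1=0 w_G3=1 w_R=5/6
asked value: 5/6

recognized (axles ride arm R): planetary set, 14/28/70 teeth
row 1 — lock + rotate with arm: ω_sun = ω_ring = ω_arm = x
superposition row 2 [arm held]: sun y, ring −(14/70)·y, arm 0
boundary: total ω_sun = x + y = 0 and total ω_ring = x − (14/70)·y = 1  ⇒  y = -5/6, x = 5/6
row 2 ring = −(14/70)·(-5/6) = 1/6
totals (row 1 + row 2): sun 5/6 + (-5/6) = 0, ring 5/6 + 1/6 = 1, arm 5/6 + 0 = 5/6
asked cell (row1, arm) = 5/6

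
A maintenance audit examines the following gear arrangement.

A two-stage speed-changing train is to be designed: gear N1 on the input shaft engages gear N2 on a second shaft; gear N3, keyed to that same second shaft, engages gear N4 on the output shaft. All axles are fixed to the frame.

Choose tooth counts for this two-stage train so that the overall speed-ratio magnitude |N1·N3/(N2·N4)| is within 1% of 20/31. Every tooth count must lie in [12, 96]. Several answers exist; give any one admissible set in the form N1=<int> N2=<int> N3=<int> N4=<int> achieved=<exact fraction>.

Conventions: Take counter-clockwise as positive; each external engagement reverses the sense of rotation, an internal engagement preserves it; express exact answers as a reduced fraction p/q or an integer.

design class (target 20/31): fixed-axis compound train
target = 20/31 in lowest terms: an exact hit needs N1·N3 = k·20 and N2·N4 = k·31 for one integer k, every count in [12, 96]; additionally prefer no 1:1 stage (N1 ≠ N2, N3 ≠ N4)
k = 1…11: no 1:1-free in-range split of k·20 and k·31 into factor pairs; take k = 12
k = 12: N1·N3 = 240 = 12·20, N2·N4 = 372 = 31·12
achieved = 12·20/(31·12) = 20/31; |achieved − target| = 0 ≤ 1/155 ✓

N1=12 N2=31 N3=20 N4=12 achieved=20/31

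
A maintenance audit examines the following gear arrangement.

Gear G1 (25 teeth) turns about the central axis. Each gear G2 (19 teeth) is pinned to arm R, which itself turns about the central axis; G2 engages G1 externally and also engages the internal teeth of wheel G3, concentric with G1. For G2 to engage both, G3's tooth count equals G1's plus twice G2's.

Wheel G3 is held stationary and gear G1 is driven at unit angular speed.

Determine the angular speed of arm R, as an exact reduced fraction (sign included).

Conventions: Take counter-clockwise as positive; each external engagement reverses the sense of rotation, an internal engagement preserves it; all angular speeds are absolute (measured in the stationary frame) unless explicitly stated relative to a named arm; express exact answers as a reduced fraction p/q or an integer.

topology: planetary set — G1 25T / G2 19T / G3 63T, arm = carrier (Willis)
ring teeth: 25 + 2·19 = 63
25(ω_sun−ω_arm) = −63(ω_ring−ω_arm),  ω_ring = 0, ω_sun = 1
25(1−ω_arm) = −63(0−ω_arm)  ⇒  88·ω_arm = 25  ⇒  ω_arm = 25/88
exact speed ratio = 25/88

25/88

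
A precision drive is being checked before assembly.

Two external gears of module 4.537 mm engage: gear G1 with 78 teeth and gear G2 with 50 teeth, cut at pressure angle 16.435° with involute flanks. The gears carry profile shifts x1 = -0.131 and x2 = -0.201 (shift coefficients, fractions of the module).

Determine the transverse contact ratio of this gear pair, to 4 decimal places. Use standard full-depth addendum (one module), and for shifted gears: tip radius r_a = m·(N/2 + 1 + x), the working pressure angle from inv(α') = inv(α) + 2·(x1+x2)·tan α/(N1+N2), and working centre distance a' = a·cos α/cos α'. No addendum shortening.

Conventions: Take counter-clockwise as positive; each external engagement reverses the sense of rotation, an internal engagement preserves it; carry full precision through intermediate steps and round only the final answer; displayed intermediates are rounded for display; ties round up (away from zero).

topology: single-mesh involute geometry — m = 4.537, 78T/50T pair
base radii: r_b1 = 169.713343, r_b2 = 108.790605
tip radii: r_a1 = 180.885653, r_a2 = 117.050063
inv(α') = inv(16.435°) + 2·(-0.131-0.201)·tan α/(78+50) = 0.00660483  ⇒  α' = 15.35428°
a' = a·cos α / cos α' = 290.3680·cos 16.435°/cos 15.35428° = 288.812534
action lengths: √(r_a1²−r_b1²) = 62.585946, √(r_a2²−r_b2²) = 43.189369
base pitch p_b = π·m·cos α = 13.671031
CR = (62.585946 + 43.189369 − 288.812534·sin 15.35428°)/13.671031 = 2.143334
contact ratio ≈ 2.1433

2.1433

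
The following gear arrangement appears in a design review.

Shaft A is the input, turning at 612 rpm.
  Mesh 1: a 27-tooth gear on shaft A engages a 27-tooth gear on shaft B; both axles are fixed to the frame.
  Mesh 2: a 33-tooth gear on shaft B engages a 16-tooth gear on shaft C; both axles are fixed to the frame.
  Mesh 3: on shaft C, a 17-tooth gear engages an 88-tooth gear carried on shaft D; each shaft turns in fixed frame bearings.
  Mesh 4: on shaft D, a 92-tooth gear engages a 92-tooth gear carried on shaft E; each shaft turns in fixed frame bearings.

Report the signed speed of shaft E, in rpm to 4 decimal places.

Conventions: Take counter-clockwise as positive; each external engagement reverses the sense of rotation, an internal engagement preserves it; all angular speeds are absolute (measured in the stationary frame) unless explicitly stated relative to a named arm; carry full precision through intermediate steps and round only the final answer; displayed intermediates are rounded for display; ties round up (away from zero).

class = fixed-axis compound train [4 meshes; 4 ratios multiply, 4 sense flips]
mesh 1 [27T→27T]: ω = 612.0000×27/27 = 612.0000 rpm, sense flips to −
mesh 2 [33T→16T]: ω = 612.0000×33/16 = 1262.2500 rpm, sense flips to +
mesh 3 [17T→88T]: ω = 1262.2500×17/88 = 243.8438 rpm, sense flips to −
mesh 4 [92T→92T]: ω = 243.8438×92/92 = 243.8438 rpm, sense flips to +
signed output speed = +243.8438 rpm

+243.8438 rpm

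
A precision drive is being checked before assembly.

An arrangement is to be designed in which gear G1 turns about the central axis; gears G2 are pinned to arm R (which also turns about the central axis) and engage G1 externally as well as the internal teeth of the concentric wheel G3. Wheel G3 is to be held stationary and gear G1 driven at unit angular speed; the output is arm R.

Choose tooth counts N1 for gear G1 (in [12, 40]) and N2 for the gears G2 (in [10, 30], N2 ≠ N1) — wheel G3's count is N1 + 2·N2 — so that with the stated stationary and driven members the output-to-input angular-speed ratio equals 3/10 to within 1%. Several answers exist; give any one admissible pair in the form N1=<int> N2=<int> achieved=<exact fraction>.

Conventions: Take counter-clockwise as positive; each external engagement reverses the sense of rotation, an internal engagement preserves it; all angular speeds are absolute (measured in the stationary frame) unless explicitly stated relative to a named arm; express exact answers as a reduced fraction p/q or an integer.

N1=15 N2=10 achieved=3/10

planetary set to be sized for 3/10 (Willis relation)
Willis with ω_ring = 0: ω_arm/ω_sun = N1/(N1+N3); set equal to 3/10  ⇒  N3/N1 = 1/(3/10) − 1 = 7/3
N3 = N1 + 2·N2  ⇒  N2/N1 = (N3/N1 − 1)/2 = (7/3 − 1)/2 = 2/3
smallest multiple with N1 ≥ 12 and N2 ≥ 10: k = 5  ⇒  N1 = 5·3 = 15, N2 = 5·2 = 10 (N1 ≤ 40, N2 ≤ 30, N2 ≠ N1 ✓), N3 = 15 + 2·10 = 35
check: N1/(N1+N3) with N1 = 15, N3 = 35 gives 3/10; |achieved − target| = 0 ≤ 3/1000 ✓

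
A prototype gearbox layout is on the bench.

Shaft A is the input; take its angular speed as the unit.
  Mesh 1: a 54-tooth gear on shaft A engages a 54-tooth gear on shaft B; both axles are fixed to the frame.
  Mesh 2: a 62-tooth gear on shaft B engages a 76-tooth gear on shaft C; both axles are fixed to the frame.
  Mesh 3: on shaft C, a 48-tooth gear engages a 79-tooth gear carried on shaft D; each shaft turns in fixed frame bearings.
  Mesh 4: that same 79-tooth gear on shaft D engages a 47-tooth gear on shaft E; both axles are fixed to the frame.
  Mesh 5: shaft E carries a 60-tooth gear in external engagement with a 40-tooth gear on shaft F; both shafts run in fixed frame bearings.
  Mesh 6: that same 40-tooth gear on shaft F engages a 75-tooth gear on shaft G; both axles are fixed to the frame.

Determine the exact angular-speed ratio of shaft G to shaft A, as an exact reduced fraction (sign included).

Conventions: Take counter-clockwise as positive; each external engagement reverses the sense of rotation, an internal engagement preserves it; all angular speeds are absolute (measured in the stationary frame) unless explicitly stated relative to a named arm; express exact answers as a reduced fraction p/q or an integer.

class = fixed-axis compound train [6 meshes; 6 ratios multiply, 6 sense flips]
mesh 1 [54T→54T]: running ratio 1, sense −
mesh 2 [62T→76T]: running ratio 31/38, sense +
mesh 3 [48T→79T]: running ratio 744/1501, sense −
mesh 4 [79T→47T]: running ratio 744/893, sense +
mesh 5 [60T→40T]: running ratio 1116/893, sense −
mesh 6 [40T→75T]: running ratio 2976/4465, sense +
ω_out/ω_in = 2976/4465

2976/4465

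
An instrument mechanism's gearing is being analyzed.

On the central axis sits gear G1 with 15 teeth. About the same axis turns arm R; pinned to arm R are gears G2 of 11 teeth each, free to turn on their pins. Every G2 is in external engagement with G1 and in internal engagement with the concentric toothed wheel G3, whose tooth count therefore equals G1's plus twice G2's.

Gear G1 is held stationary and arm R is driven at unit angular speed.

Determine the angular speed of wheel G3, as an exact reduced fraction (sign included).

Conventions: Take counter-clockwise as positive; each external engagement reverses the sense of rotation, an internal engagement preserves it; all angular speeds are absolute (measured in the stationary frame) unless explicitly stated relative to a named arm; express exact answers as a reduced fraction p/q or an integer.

52/37

planetary set (15T centre, 11T on arm, 37T internal) — Willis relation
ring teeth: 15 + 2·11 = 37
15(ω_sun−ω_arm) = −37(ω_ring−ω_arm),  ω_sun = 0, ω_arm = 1
ω_ring = 1 − (15/37)(0−1) = 52/37
exact speed ratio = 52/37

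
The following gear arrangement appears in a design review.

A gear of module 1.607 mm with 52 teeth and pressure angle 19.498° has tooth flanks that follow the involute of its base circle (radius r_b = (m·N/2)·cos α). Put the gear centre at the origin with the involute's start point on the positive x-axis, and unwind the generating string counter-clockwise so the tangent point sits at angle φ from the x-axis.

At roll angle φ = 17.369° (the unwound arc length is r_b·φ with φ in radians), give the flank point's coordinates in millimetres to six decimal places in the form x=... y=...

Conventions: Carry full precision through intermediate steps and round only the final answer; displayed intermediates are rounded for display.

topology: single-mesh involute geometry — m = 1.607, N = 52
pitch radius r_p = m·N/2 = 1.607·52/2 = 41.782000
base radius r_b = r_p·cos α = 41.782000·cos 19.498° = 39.385934
roll angle φ = 17.369° = 0.30314624 rad
x = r_b·(cos φ + φ·sin φ) = 41.154305
y = r_b·(sin φ − φ·cos φ) = 0.362393

x=41.154305 y=0.362393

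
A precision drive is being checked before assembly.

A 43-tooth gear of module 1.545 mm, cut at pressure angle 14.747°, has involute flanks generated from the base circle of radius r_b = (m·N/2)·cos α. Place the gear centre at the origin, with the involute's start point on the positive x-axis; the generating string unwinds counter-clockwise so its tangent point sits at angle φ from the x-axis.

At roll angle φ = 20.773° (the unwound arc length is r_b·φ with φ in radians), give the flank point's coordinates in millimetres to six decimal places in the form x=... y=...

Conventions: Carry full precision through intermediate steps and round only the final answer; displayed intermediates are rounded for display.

x=34.165683 y=0.503627

topology: single-mesh involute geometry — m = 1.545, N = 43
pitch radius r_p = m·N/2 = 1.545·43/2 = 33.217500
base radius r_b = r_p·cos α = 33.217500·cos 14.747° = 32.123291
roll angle φ = 20.773° = 0.36255725 rad
x = r_b·(cos φ + φ·sin φ) = 34.165683
y = r_b·(sin φ − φ·cos φ) = 0.503627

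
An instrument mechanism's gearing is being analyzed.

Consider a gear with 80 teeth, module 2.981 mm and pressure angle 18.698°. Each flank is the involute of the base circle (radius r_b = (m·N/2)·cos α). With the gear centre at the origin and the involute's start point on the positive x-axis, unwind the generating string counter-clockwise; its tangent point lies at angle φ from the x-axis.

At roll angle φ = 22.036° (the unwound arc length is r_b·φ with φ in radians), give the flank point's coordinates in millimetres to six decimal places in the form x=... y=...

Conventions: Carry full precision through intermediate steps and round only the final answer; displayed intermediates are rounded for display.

x=120.993722 y=2.110304

topology: single-mesh involute geometry — m = 2.981, N = 80
pitch radius r_p = m·N/2 = 2.981·80/2 = 119.240000
base radius r_b = r_p·cos α = 119.240000·cos 18.698° = 112.946688
roll angle φ = 22.036° = 0.38460075 rad
x = r_b·(cos φ + φ·sin φ) = 120.993722
y = r_b·(sin φ − φ·cos φ) = 2.110304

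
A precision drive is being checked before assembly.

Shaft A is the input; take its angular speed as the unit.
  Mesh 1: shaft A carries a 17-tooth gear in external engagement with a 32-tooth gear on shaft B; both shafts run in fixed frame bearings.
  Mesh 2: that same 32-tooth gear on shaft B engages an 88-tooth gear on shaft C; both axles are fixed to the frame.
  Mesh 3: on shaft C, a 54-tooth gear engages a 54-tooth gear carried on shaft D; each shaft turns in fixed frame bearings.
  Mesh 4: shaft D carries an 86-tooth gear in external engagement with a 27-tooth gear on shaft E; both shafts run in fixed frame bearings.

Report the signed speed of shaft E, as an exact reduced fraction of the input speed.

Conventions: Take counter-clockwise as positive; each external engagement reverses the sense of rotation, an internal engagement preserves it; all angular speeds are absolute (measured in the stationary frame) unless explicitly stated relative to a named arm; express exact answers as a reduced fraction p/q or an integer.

4-mesh fixed-axis compound train (all bearings frame-fixed)
mesh 1 [17T→32T]: |ω|/ω_in = 1×17/32 = 17/32, sense flips to −
mesh 2 [32T→88T]: |ω|/ω_in = (17/32)×32/88 = 17/88, sense flips to +
mesh 3 [54T→54T]: |ω|/ω_in = (17/88)×54/54 = 17/88, sense flips to −
mesh 4 [86T→27T]: |ω|/ω_in = (17/88)×86/27 = 731/1188, sense flips to +
signed output speed (× input speed) = 731/1188

731/1188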